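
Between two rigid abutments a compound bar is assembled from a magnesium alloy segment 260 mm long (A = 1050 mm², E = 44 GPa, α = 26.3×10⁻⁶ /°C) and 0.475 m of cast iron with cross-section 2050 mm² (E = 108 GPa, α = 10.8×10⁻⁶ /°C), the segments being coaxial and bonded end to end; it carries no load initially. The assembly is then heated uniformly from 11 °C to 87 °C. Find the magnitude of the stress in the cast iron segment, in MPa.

Free thermal expansion of the whole bar: Σ αᵢΔT Lᵢ = 26.3×10⁻⁶×76×260 + 10.8×10⁻⁶×76×475 = 0.9096 mm.
The rigid supports impose zero overall length change; the single axial force P common to all segments must satisfy P Σ Lᵢ/(AᵢEᵢ) = δ_free.
Σ Lᵢ/(AᵢEᵢ) = 260/(1050×44×10³) + 475/(2050×108×10³) = 7.773×10⁻⁶ mm/N.
So P = 0.9096 / 7.773×10⁻⁶ = 117 kN, compressive.
σ_{cast iron} = P / A = 117000 / 2050 = 57.08 MPa.

σ ≈ 57.1 MPa (compressive)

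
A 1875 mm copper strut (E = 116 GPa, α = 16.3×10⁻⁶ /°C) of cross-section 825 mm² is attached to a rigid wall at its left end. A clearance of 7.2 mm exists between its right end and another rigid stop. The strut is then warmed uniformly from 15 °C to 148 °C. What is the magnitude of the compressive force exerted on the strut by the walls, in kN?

Free thermal elongation = αΔT L = 16.3×10⁻⁶ × 133 × 1875 = 4.065 mm.
This is smaller than the 7.2 mm clearance, so the strut expands freely without reaching the stop — the stress is zero.

P ≈ 0 kN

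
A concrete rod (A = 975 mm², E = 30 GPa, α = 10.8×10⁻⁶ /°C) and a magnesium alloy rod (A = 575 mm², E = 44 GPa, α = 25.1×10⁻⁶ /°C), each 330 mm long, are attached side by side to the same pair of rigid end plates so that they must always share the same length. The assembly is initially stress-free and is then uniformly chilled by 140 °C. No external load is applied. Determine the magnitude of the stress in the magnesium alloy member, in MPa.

σ ≈ 47.2 MPa (tensile)

Both members must finish at the same length. With the larger α, the magnesium alloy tends to over-contract; the plates restrain it, putting the magnesium alloy in tension and the concrete in compression. With no external load the two internal forces are equal and opposite, magnitude P.
Compatibility of the two members (thermal + elastic change equal): (α₁ − α₂)ΔT = P·[1/(A₁E₁) + 1/(A₂E₂)].
|α₁ − α₂|·ΔT = 14.3×10⁻⁶ × 140 = 0.002002.
1/(A₁E₁) + 1/(A₂E₂) = 1/(975×30×10³) + 1/(575×44×10³) = 7.371×10⁻⁸ N⁻¹.
So P = 0.002002 / 7.371×10⁻⁸ = 27.16 kN.
σ_{magnesium alloy} = P/A₂ = 27160/575 = 47.23 MPa, tensile.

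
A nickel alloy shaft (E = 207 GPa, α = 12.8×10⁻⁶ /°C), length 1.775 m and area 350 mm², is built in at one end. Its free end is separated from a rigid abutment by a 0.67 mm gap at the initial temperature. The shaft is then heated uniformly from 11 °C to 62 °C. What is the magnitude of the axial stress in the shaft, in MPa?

Unrestrained expansion: δ_free = αΔT L = 12.8×10⁻⁶ × 51 × 1775 = 1.159 mm.
This exceeds the 0.67 mm gap, so the wall pushes back. The portion of expansion that must be recovered elastically is δ_free − gap = 1.159 − 0.67 = 0.4887 mm.
Compatibility: PL/(AE) = 0.4887 mm, so σ = P/A = E × (0.4887/1775) = 56.99 MPa.

σ ≈ 57 MPa (compressive)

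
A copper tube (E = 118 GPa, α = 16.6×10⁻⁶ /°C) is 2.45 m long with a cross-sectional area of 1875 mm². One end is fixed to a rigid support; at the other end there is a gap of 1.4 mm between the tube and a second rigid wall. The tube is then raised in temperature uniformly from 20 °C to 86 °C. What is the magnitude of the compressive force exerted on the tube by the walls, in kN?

P ≈ 116 kN

If the wall were absent the tube would grow by αΔT L = 16.6×10⁻⁶ × 66 × 2450 = 2.684 mm.
The gap closes (δ_free > 1.4 mm) and the wall then resists a further 2.684 − 1.4 = 1.284 mm of expansion.
That suppressed elongation corresponds to σ = E·Δ/L = 118×10³ × 1.284/2450 = 61.85 MPa.
Force on the wall = σA = 61.85 × 1875 mm² = 116 kN.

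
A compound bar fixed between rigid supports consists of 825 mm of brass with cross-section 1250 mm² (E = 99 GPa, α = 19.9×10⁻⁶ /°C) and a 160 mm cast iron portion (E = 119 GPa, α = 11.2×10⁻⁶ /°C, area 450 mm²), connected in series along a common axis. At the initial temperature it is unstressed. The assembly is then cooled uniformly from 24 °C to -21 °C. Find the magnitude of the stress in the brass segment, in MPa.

σ ≈ 67.9 MPa (tensile)

If the supports were absent, the total length change would be Σ αᵢΔT Lᵢ = 19.9×10⁻⁶×45×825 + 11.2×10⁻⁶×45×160 = 0.8194 mm.
The rigid supports impose zero overall length change; the single axial force P common to all segments must satisfy P Σ Lᵢ/(AᵢEᵢ) = δ_free.
The series flexibility is Σ Lᵢ/(AᵢEᵢ) = 825/(1250×99×10³) + 160/(450×119×10³) = 9.655×10⁻⁶ mm/N.
P = 0.8194 / 9.655×10⁻⁶ = 84870 N = 84.87 kN, tensile.
σ_{brass} = P / A = 84870 / 1250 = 67.9 MPa.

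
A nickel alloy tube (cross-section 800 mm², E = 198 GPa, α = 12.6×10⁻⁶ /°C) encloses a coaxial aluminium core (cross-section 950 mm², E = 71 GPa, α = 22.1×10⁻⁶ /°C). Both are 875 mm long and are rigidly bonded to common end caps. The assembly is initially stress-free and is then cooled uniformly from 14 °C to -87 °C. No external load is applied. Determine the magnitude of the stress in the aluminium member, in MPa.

The aluminium has the larger α, so on cooling it would change length more than the nickel alloy if both were free. The rigid plates force a common final length, so the aluminium is put into tension and the nickel alloy into compression, with equal and opposite forces P (no external load).
Equating the net (thermal + elastic) strains gives |α₁ − α₂|·ΔT = P·[1/(A₁E₁) + 1/(A₂E₂)].
|α₁ − α₂|·ΔT = 9.5×10⁻⁶ × 101 = 0.0009595.
1/(A₁E₁) + 1/(A₂E₂) = 1/(800×198×10³) + 1/(950×71×10³) = 2.114×10⁻⁸ N⁻¹.
P = 0.0009595 / 2.114×10⁻⁸ = 45390 N = 45.39 kN.
σ_{aluminium} = P/A₂ = 45390/950 = 47.78 MPa, tensile.

σ ≈ 47.8 MPa (tensile)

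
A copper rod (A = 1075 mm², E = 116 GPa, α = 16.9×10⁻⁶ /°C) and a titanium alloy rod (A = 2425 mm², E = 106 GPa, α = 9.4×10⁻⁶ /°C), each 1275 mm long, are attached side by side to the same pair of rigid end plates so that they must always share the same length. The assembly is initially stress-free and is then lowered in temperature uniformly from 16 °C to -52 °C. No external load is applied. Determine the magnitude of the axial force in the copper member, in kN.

Both members must finish at the same length. With the larger α, the copper tends to over-contract; the plates restrain it, putting the copper in tension and the titanium alloy in compression. With no external load the two internal forces are equal and opposite, magnitude P.
Setting the final lengths equal and cancelling L: (α₁ − α₂)ΔT = P/(A₁E₁) + P/(A₂E₂).
|α₁ − α₂|·ΔT = 7.5×10⁻⁶ × 68 = 0.00051.
1/(A₁E₁) + 1/(A₂E₂) = 1/(1075×116×10³) + 1/(2425×106×10³) = 1.191×10⁻⁸ N⁻¹.
P = 0.00051 / 1.191×10⁻⁸ = 42820 N = 42.82 kN.

P ≈ 42.8 kN (tensile in the copper)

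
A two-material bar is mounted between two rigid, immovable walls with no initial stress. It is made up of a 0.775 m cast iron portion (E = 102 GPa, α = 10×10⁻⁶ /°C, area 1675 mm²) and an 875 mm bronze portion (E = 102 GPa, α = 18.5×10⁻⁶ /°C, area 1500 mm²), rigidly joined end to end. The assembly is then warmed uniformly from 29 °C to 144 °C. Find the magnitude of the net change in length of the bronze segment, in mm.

Free thermal expansion of the whole bar: Σ αᵢΔT Lᵢ = 10×10⁻⁶×115×775 + 18.5×10⁻⁶×115×875 = 2.753 mm.
The rigid supports impose zero overall length change; the single axial force P common to all segments must satisfy P Σ Lᵢ/(AᵢEᵢ) = δ_free.
The series flexibility is Σ Lᵢ/(AᵢEᵢ) = 775/(1675×102×10³) + 875/(1500×102×10³) = 1.026×10⁻⁵ mm/N.
Hence P = δ_free / Σ(L/AE) = 2.753/1.026×10⁻⁵ = 268.4 kN (compressive).
For the bronze segment, free thermal change = 18.5×10⁻⁶×115×875 = 1.862 mm and elastic change from P = 268400×875/(1500×102×10³) = 1.535 mm; these oppose, so the net change is 0.326 mm (segment lengthens).

|ΔL| ≈ 0.326 mm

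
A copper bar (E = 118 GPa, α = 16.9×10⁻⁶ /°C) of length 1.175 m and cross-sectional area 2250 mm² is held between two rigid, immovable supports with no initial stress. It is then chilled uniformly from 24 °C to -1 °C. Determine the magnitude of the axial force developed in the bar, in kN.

The ends cannot move, so σ = EαΔT = 118×10³ × 16.9×10⁻⁶ × 25 = 49.85 MPa.
P = AEαΔT = 2250 × 118×10³ × 16.9×10⁻⁶ × 25 = 112.2 kN (tensile).

P ≈ 112 kN (tensile)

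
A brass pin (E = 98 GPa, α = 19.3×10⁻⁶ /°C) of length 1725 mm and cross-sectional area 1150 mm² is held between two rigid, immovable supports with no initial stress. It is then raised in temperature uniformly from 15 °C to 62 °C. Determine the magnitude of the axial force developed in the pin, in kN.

P ≈ 102 kN (compressive)

Full restraint means ε = 0, so the stress is σ = EαΔT = 98×10³ × 19.3×10⁻⁶ × 47 = 88.9 MPa.
Then P = σA = 88.9 × 1150 mm² = 102.2 kN, compressive.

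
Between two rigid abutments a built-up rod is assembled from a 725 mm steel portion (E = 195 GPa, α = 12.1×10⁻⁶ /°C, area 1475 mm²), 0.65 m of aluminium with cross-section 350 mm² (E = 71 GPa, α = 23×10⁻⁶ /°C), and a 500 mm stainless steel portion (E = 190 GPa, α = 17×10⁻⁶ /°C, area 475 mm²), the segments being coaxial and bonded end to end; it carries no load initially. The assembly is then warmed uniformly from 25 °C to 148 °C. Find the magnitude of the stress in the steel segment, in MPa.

σ ≈ 78.5 MPa (compressive)

With the walls removed the bar would change length by δ_free = Σ αᵢΔT Lᵢ = 12.1×10⁻⁶×123×725 + 23×10⁻⁶×123×650 + 17×10⁻⁶×123×500 = 3.963 mm.
The walls prevent any net length change, so an axial force P (same in every segment) develops. Compatibility: P · Σ Lᵢ/(AᵢEᵢ) = δ_free.
The series flexibility is Σ Lᵢ/(AᵢEᵢ) = 725/(1475×195×10³) + 650/(350×71×10³) + 500/(475×190×10³) = 3.422×10⁻⁵ mm/N.
Hence P = δ_free / Σ(L/AE) = 3.963/3.422×10⁻⁵ = 115.8 kN (compressive).
σ_{steel} = P / A = 115800 / 1475 = 78.53 MPa.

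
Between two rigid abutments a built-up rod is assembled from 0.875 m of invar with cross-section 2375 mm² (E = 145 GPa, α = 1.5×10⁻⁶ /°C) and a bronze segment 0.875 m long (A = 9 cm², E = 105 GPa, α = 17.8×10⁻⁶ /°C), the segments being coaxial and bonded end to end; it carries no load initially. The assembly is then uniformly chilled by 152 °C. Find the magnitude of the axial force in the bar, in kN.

P ≈ 218 kN (tensile)

If the supports were absent, the total length change would be Σ αᵢΔT Lᵢ = 1.5×10⁻⁶×152×875 + 17.8×10⁻⁶×152×875 = 2.567 mm.
Since the ends are fixed, an axial force P builds up, equal in every segment, with P · Σ Lᵢ/(AᵢEᵢ) = δ_free.
The series flexibility is Σ Lᵢ/(AᵢEᵢ) = 875/(2375×145×10³) + 875/(900×105×10³) = 1.18×10⁻⁵ mm/N.
So P = 2.567 / 1.18×10⁻⁵ = 217.5 kN, tensile.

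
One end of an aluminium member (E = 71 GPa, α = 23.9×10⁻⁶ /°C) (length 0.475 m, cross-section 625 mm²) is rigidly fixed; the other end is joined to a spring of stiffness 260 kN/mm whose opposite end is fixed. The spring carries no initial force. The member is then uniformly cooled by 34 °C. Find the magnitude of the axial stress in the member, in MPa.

Free thermal contraction: δ_free = αΔT L = 23.9×10⁻⁶ × 34 × 475 = 0.386 mm.
With a force P in the spring, the elastic change of the member is PL/(AE) and that of the spring is P/k; compatibility requires their sum to equal δ_free.
P [ L/(AE) + 1/k ] = δ_free → P [ 475/(625×71×10³) + 1/(260×10³) ] = 0.386.
P = 0.386 / 1.455×10⁻⁵ = 26530 N.
σ = P/A = 26530/625 = 42.44 MPa.

σ ≈ 42.4 MPa (tensile)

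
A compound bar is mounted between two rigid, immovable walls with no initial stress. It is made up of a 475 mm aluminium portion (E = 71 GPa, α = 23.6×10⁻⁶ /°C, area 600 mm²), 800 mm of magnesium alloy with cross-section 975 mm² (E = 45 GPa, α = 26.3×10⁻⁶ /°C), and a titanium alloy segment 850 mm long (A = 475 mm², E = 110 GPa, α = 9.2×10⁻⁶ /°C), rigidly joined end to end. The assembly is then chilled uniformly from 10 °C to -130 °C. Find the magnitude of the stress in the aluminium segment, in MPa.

σ ≈ 205 MPa (tensile)

If the supports were absent, the total length change would be Σ αᵢΔT Lᵢ = 23.6×10⁻⁶×140×475 + 26.3×10⁻⁶×140×800 + 9.2×10⁻⁶×140×850 = 5.61 mm.
The rigid supports impose zero overall length change; the single axial force P common to all segments must satisfy P Σ Lᵢ/(AᵢEᵢ) = δ_free.
The series flexibility is Σ Lᵢ/(AᵢEᵢ) = 475/(600×71×10³) + 800/(975×45×10³) + 850/(475×110×10³) = 4.565×10⁻⁵ mm/N.
Hence P = δ_free / Σ(L/AE) = 5.61/4.565×10⁻⁵ = 122.9 kN (tensile).
σ_{aluminium} = P / A = 122900 / 600 = 204.8 MPa.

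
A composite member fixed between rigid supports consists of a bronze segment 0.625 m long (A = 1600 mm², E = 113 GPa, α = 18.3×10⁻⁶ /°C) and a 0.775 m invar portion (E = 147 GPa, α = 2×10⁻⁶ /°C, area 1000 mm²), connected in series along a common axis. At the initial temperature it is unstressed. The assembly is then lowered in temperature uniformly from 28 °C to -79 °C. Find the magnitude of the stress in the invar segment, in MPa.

If the supports were absent, the total length change would be Σ αᵢΔT Lᵢ = 18.3×10⁻⁶×107×625 + 2×10⁻⁶×107×775 = 1.39 mm.
Since the ends are fixed, an axial force P builds up, equal in every segment, with P · Σ Lᵢ/(AᵢEᵢ) = δ_free.
The series flexibility is Σ Lᵢ/(AᵢEᵢ) = 625/(1600×113×10³) + 775/(1000×147×10³) = 8.729×10⁻⁶ mm/N.
P = 1.39 / 8.729×10⁻⁶ = 159200 N = 159.2 kN, tensile.
σ_{invar} = P / A = 159200 / 1000 = 159.2 MPa.

σ ≈ 159 MPa (tensile)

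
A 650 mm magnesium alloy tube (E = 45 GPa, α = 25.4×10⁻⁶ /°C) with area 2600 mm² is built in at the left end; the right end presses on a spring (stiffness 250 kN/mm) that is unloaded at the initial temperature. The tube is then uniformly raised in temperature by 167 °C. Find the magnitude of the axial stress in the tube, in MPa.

σ ≈ 111 MPa (compressive)

If the spring were absent the tube would lengthen by αΔT L = 25.4×10⁻⁶ × 167 × 650 = 2.757 mm.
Let P be the compressive force at the spring. The tube shortens elastically by PL/(AE) and the spring compresses by P/k; together these equal δ_free.
So P = δ_free / [L/(AE) + 1/k] = 2.757 / [ 650/(2600×45×10³) + 1/(250×10³) ].
P = 2.757 / 9.556×10⁻⁶ = 288500 N.
σ = P/A = 288500/2600 = 111 MPa.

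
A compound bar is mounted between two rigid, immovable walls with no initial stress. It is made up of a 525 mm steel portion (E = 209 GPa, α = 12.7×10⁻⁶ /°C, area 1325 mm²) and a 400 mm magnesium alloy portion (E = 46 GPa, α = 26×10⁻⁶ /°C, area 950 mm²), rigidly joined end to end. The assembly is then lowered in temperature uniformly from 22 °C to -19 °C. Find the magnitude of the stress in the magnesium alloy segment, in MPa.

σ ≈ 66.7 MPa (tensile)

If the supports were absent, the total length change would be Σ αᵢΔT Lᵢ = 12.7×10⁻⁶×41×525 + 26×10⁻⁶×41×400 = 0.6998 mm.
Since the ends are fixed, an axial force P builds up, equal in every segment, with P · Σ Lᵢ/(AᵢEᵢ) = δ_free.
Σ Lᵢ/(AᵢEᵢ) = 525/(1325×209×10³) + 400/(950×46×10³) = 1.105×10⁻⁵ mm/N.
Hence P = δ_free / Σ(L/AE) = 0.6998/1.105×10⁻⁵ = 63.33 kN (tensile).
σ_{magnesium alloy} = P / A = 63330 / 950 = 66.67 MPa.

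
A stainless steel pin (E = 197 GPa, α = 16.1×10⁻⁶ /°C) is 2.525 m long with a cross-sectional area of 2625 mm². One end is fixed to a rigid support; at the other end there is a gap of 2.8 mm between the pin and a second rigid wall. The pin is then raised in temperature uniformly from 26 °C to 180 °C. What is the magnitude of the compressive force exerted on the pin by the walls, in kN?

Free thermal elongation = αΔT L = 16.1×10⁻⁶ × 154 × 2525 = 6.26 mm.
This exceeds the 2.8 mm gap, so the wall pushes back. The portion of expansion that must be recovered elastically is δ_free − gap = 6.26 − 2.8 = 3.46 mm.
That suppressed elongation corresponds to σ = E·Δ/L = 197×10³ × 3.46/2525 = 270 MPa.
P = σA = 270 × 2625 = 708.7 kN.

P ≈ 709 kN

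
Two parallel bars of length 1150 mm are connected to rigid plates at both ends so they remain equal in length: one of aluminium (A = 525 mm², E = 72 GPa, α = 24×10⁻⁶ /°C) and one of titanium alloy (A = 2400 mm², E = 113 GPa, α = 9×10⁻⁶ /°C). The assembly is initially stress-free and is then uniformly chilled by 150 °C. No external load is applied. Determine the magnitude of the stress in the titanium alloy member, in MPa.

Both members must finish at the same length. With the larger α, the aluminium tends to over-contract; the plates restrain it, putting the aluminium in tension and the titanium alloy in compression. With no external load the two internal forces are equal and opposite, magnitude P.
Setting the final lengths equal and cancelling L: (α₁ − α₂)ΔT = P/(A₁E₁) + P/(A₂E₂).
|α₁ − α₂|·ΔT = 15×10⁻⁶ × 150 = 0.00225.
1/(A₁E₁) + 1/(A₂E₂) = 1/(525×72×10³) + 1/(2400×113×10³) = 3.014×10⁻⁸ N⁻¹.
So P = 0.00225 / 3.014×10⁻⁸ = 74.65 kN.
σ_{titanium alloy} = P/A₂ = 74650/2400 = 31.1 MPa, compressive.

σ ≈ 31.1 MPa (compressive)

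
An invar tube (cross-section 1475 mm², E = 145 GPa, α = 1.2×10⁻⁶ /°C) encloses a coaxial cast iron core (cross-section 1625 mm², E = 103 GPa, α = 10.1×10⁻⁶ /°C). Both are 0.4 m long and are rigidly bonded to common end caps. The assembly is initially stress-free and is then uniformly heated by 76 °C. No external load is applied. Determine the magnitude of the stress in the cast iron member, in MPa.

σ ≈ 39.1 MPa (compressive)

Equilibrium of a rigid end plate with no external load gives equal and opposite internal forces ±P in the two members. Since α_{cast iron} > α_{invar}, heating drives the cast iron into compression and the invar into tension.
Equating the net (thermal + elastic) strains gives |α₁ − α₂|·ΔT = P·[1/(A₁E₁) + 1/(A₂E₂)].
|α₁ − α₂|·ΔT = 8.9×10⁻⁶ × 76 = 0.0006764.
1/(A₁E₁) + 1/(A₂E₂) = 1/(1475×145×10³) + 1/(1625×103×10³) = 1.065×10⁻⁸ N⁻¹.
P = 0.0006764 / 1.065×10⁻⁸ = 63510 N = 63.51 kN.
σ_{cast iron} = P/A₂ = 63510/1625 = 39.08 MPa, compressive.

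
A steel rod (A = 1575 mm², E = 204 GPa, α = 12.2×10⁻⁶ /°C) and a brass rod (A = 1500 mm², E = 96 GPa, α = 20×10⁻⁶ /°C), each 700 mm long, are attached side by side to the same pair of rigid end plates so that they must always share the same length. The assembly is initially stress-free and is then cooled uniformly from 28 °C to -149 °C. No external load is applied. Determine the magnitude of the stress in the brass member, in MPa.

Equilibrium of a rigid end plate with no external load gives equal and opposite internal forces ±P in the two members. Since α_{brass} > α_{steel}, cooling drives the brass into tension and the steel into compression.
Compatibility of the two members (thermal + elastic change equal): (α₁ − α₂)ΔT = P·[1/(A₁E₁) + 1/(A₂E₂)].
|α₁ − α₂|·ΔT = 7.8×10⁻⁶ × 177 = 0.001381.
1/(A₁E₁) + 1/(A₂E₂) = 1/(1575×204×10³) + 1/(1500×96×10³) = 1.006×10⁻⁸ N⁻¹.
So P = 0.001381 / 1.006×10⁻⁸ = 137.3 kN.
σ_{brass} = P/A₂ = 137300/1500 = 91.52 MPa, tensile.

σ ≈ 91.5 MPa (tensile)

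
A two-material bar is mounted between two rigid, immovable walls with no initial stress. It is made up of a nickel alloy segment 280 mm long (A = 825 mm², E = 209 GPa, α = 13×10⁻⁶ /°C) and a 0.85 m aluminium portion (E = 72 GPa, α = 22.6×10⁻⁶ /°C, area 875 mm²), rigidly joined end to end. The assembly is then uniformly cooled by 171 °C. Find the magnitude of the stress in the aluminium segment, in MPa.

Free thermal contraction of the whole bar: Σ αᵢΔT Lᵢ = 13×10⁻⁶×171×280 + 22.6×10⁻⁶×171×850 = 3.907 mm.
The rigid supports impose zero overall length change; the single axial force P common to all segments must satisfy P Σ Lᵢ/(AᵢEᵢ) = δ_free.
The series flexibility is Σ Lᵢ/(AᵢEᵢ) = 280/(825×209×10³) + 850/(875×72×10³) = 1.512×10⁻⁵ mm/N.
P = 3.907 / 1.512×10⁻⁵ = 258500 N = 258.5 kN, tensile.
σ_{aluminium} = P / A = 258500 / 875 = 295.4 MPa.

σ ≈ 295 MPa (tensile)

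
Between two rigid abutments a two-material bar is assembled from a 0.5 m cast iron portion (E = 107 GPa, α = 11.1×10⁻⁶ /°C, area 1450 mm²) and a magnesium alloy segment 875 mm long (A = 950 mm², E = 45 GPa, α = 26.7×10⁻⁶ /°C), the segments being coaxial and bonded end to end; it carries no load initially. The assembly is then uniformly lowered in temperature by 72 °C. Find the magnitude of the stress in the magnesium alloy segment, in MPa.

σ ≈ 92.5 MPa (tensile)

With the walls removed the bar would change length by δ_free = Σ αᵢΔT Lᵢ = 11.1×10⁻⁶×72×500 + 26.7×10⁻⁶×72×875 = 2.082 mm.
The rigid supports impose zero overall length change; the single axial force P common to all segments must satisfy P Σ Lᵢ/(AᵢEᵢ) = δ_free.
The series flexibility is Σ Lᵢ/(AᵢEᵢ) = 500/(1450×107×10³) + 875/(950×45×10³) = 2.369×10⁻⁵ mm/N.
P = 2.082 / 2.369×10⁻⁵ = 87870 N = 87.87 kN, tensile.
σ_{magnesium alloy} = P / A = 87870 / 950 = 92.5 MPa.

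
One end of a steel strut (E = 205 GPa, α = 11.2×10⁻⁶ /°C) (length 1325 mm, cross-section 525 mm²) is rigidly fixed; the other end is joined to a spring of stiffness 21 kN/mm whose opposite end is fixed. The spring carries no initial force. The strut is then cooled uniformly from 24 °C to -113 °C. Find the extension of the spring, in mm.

If the spring were absent the strut would shorten by αΔT L = 11.2×10⁻⁶ × 137 × 1325 = 2.033 mm.
Let P be the tensile force in the spring. The strut extends elastically by PL/(AE) and the spring stretches by P/k; together these equal δ_free.
So P = δ_free / [L/(AE) + 1/k] = 2.033 / [ 1325/(525×205×10³) + 1/(21×10³) ].
P = 2.033 / 5.993×10⁻⁵ = 33920 N.
Spring extension = P/k = 33920/(21×10³) = 1.615 mm.

δ ≈ 1.62 mm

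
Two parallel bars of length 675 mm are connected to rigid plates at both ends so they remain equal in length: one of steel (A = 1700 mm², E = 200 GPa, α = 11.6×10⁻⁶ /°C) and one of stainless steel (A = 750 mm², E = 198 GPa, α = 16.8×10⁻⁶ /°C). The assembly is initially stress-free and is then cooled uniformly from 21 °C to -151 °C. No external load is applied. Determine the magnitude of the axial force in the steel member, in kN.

Both members must finish at the same length. With the larger α, the stainless steel tends to over-contract; the plates restrain it, putting the stainless steel in tension and the steel in compression. With no external load the two internal forces are equal and opposite, magnitude P.
Equating the net (thermal + elastic) strains gives |α₁ − α₂|·ΔT = P·[1/(A₁E₁) + 1/(A₂E₂)].
|α₁ − α₂|·ΔT = 5.2×10⁻⁶ × 172 = 0.0008944.
1/(A₁E₁) + 1/(A₂E₂) = 1/(1700×200×10³) + 1/(750×198×10³) = 9.675×10⁻⁹ N⁻¹.
So P = 0.0008944 / 9.675×10⁻⁹ = 92.44 kN.

P ≈ 92.4 kN (compressive in the steel)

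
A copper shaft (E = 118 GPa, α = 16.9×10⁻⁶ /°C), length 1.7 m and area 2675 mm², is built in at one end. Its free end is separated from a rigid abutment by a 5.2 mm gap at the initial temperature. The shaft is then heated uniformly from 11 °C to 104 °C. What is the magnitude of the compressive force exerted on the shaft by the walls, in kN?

If the wall were absent the shaft would grow by αΔT L = 16.9×10⁻⁶ × 93 × 1700 = 2.672 mm.
This is smaller than the 5.2 mm clearance, so the shaft expands freely without reaching the stop — the stress is zero.

P ≈ 0 kN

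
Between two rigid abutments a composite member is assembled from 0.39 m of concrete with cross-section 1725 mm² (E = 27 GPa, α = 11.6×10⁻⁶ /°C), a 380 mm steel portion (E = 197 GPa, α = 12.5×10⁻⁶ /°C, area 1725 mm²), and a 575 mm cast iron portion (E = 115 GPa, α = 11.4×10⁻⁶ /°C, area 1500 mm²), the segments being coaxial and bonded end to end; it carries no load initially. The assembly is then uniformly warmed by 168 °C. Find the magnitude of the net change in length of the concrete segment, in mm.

If the supports were absent, the total length change would be Σ αᵢΔT Lᵢ = 11.6×10⁻⁶×168×390 + 12.5×10⁻⁶×168×380 + 11.4×10⁻⁶×168×575 = 2.659 mm.
The rigid supports impose zero overall length change; the single axial force P common to all segments must satisfy P Σ Lᵢ/(AᵢEᵢ) = δ_free.
The series flexibility is Σ Lᵢ/(AᵢEᵢ) = 390/(1725×27×10³) + 380/(1725×197×10³) + 575/(1500×115×10³) = 1.283×10⁻⁵ mm/N.
So P = 2.659 / 1.283×10⁻⁵ = 207.3 kN, compressive.
For the concrete segment, free thermal change = 11.6×10⁻⁶×168×390 = 0.76 mm and elastic change from P = 207300×390/(1725×27×10³) = 1.736 mm; these oppose, so the net change is 0.976 mm (segment shortens).

|ΔL| ≈ 0.976 mm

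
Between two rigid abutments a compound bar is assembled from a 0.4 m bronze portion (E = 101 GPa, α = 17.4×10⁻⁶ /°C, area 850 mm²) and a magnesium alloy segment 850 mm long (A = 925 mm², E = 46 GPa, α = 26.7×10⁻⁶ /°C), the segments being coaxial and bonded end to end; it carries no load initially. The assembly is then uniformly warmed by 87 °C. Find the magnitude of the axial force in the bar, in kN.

If the supports were absent, the total length change would be Σ αᵢΔT Lᵢ = 17.4×10⁻⁶×87×400 + 26.7×10⁻⁶×87×850 = 2.58 mm.
The rigid supports impose zero overall length change; the single axial force P common to all segments must satisfy P Σ Lᵢ/(AᵢEᵢ) = δ_free.
The series flexibility is Σ Lᵢ/(AᵢEᵢ) = 400/(850×101×10³) + 850/(925×46×10³) = 2.464×10⁻⁵ mm/N.
P = 2.58 / 2.464×10⁻⁵ = 104700 N = 104.7 kN, compressive.

P ≈ 105 kN (compressive)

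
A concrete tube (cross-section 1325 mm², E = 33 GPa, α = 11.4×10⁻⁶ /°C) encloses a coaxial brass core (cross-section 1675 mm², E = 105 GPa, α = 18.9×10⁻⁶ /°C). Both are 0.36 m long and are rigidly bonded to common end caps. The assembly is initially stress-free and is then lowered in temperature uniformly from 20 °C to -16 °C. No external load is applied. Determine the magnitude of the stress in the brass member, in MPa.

Both members must finish at the same length. With the larger α, the brass tends to over-contract; the plates restrain it, putting the brass in tension and the concrete in compression. With no external load the two internal forces are equal and opposite, magnitude P.
Equating the net (thermal + elastic) strains gives |α₁ − α₂|·ΔT = P·[1/(A₁E₁) + 1/(A₂E₂)].
|α₁ − α₂|·ΔT = 7.5×10⁻⁶ × 36 = 0.00027.
1/(A₁E₁) + 1/(A₂E₂) = 1/(1325×33×10³) + 1/(1675×105×10³) = 2.856×10⁻⁸ N⁻¹.
P = 0.00027 / 2.856×10⁻⁸ = 9455 N = 9.455 kN.
σ_{brass} = P/A₂ = 9455/1675 = 5.645 MPa, tensile.

σ ≈ 5.64 MPa (tensile)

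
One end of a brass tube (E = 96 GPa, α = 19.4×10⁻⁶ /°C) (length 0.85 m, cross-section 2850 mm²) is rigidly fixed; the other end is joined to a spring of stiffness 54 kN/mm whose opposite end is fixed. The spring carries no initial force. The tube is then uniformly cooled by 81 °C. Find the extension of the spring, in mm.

δ ≈ 1.14 mm

Free thermal contraction: δ_free = αΔT L = 19.4×10⁻⁶ × 81 × 850 = 1.336 mm.
With a force P in the spring, the elastic change of the tube is PL/(AE) and that of the spring is P/k; compatibility requires their sum to equal δ_free.
So P = δ_free / [L/(AE) + 1/k] = 1.336 / [ 850/(2850×96×10³) + 1/(54×10³) ].
P = 1.336 / 2.163×10⁻⁵ = 61770 N.
Spring extension = P/k = 61770/(54×10³) = 1.144 mm.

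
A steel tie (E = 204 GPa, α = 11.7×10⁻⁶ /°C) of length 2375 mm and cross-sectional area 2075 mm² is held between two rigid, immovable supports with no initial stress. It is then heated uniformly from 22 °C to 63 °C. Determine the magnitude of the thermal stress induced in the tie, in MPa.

σ ≈ 97.9 MPa (compressive)

With length fixed, the mechanical strain must cancel the thermal strain αΔT = 11.7×10⁻⁶ × 41 = 479.7×10⁻⁶.
Hence σ = E·αΔT = 204×10³ × 479.7×10⁻⁶ = 97.86 MPa, compressive.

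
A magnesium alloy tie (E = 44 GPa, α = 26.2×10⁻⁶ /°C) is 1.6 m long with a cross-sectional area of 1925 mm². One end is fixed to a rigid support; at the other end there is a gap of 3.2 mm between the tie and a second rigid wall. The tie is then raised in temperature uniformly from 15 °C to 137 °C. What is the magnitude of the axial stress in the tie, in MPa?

σ ≈ 52.6 MPa (compressive)

Free thermal elongation = αΔT L = 26.2×10⁻⁶ × 122 × 1600 = 5.114 mm.
The gap closes (δ_free > 3.2 mm) and the wall then resists a further 5.114 − 3.2 = 1.914 mm of expansion.
So σ = E(δ_free − g)/L = 44×10³ × 1.914/1600 = 52.64 MPa.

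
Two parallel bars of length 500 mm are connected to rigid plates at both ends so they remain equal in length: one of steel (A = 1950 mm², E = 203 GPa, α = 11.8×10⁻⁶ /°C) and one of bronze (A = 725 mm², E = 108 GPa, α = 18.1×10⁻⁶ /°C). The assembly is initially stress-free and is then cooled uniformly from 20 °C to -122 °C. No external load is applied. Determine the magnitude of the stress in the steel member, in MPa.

σ ≈ 30 MPa (compressive)

Both members must finish at the same length. With the larger α, the bronze tends to over-contract; the plates restrain it, putting the bronze in tension and the steel in compression. With no external load the two internal forces are equal and opposite, magnitude P.
Equating the net (thermal + elastic) strains gives |α₁ − α₂|·ΔT = P·[1/(A₁E₁) + 1/(A₂E₂)].
|α₁ − α₂|·ΔT = 6.3×10⁻⁶ × 142 = 0.0008946.
1/(A₁E₁) + 1/(A₂E₂) = 1/(1950×203×10³) + 1/(725×108×10³) = 1.53×10⁻⁸ N⁻¹.
P = 0.0008946 / 1.53×10⁻⁸ = 58480 N = 58.48 kN.
σ_{steel} = P/A₁ = 58480/1950 = 29.99 MPa, compressive.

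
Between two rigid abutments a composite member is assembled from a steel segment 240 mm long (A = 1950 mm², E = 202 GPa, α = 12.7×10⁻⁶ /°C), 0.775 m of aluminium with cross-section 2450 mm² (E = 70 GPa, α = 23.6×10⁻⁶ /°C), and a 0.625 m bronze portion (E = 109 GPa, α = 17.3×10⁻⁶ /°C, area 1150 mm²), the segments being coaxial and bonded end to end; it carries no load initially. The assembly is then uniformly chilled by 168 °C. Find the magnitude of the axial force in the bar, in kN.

P ≈ 534 kN (tensile)

If the supports were absent, the total length change would be Σ αᵢΔT Lᵢ = 12.7×10⁻⁶×168×240 + 23.6×10⁻⁶×168×775 + 17.3×10⁻⁶×168×625 = 5.401 mm.
The walls prevent any net length change, so an axial force P (same in every segment) develops. Compatibility: P · Σ Lᵢ/(AᵢEᵢ) = δ_free.
The series flexibility is Σ Lᵢ/(AᵢEᵢ) = 240/(1950×202×10³) + 775/(2450×70×10³) + 625/(1150×109×10³) = 1.011×10⁻⁵ mm/N.
So P = 5.401 / 1.011×10⁻⁵ = 534 kN, tensile.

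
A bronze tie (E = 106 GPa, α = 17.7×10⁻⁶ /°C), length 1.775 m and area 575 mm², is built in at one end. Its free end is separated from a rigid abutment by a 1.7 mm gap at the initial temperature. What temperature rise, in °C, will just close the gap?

Contact occurs when the free expansion equals the gap: αΔT L = 1.7 mm.
So ΔT = g/(αL) = 1.7/(17.7×10⁻⁶ × 1775) = 54.11 °C.

ΔT ≈ 54.1 °C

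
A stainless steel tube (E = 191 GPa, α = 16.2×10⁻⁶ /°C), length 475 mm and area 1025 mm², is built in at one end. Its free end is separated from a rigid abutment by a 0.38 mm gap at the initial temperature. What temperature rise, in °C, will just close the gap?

The gap closes when αΔT L = 0.38 mm, since the tube is still unstressed at that instant.
So ΔT = g/(αL) = 0.38/(16.2×10⁻⁶ × 475) = 49.38 °C.

ΔT ≈ 49.4 °C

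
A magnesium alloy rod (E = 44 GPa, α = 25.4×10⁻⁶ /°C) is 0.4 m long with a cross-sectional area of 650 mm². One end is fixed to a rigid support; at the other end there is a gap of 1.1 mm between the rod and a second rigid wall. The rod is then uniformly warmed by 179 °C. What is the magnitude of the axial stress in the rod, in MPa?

σ ≈ 79.1 MPa (compressive)

Free thermal elongation = αΔT L = 25.4×10⁻⁶ × 179 × 400 = 1.819 mm.
This exceeds the 1.1 mm gap, so the wall pushes back. The portion of expansion that must be recovered elastically is δ_free − gap = 1.819 − 1.1 = 0.7186 mm.
That suppressed elongation corresponds to σ = E·Δ/L = 44×10³ × 0.7186/400 = 79.05 MPa.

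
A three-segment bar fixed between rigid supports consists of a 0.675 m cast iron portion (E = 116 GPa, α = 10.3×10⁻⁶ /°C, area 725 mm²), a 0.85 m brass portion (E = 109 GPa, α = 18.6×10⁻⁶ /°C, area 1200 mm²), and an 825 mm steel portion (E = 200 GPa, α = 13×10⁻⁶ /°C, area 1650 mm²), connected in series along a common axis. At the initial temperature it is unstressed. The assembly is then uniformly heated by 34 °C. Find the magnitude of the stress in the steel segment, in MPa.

σ ≈ 40.5 MPa (compressive)

Free thermal expansion of the whole bar: Σ αᵢΔT Lᵢ = 10.3×10⁻⁶×34×675 + 18.6×10⁻⁶×34×850 + 13×10⁻⁶×34×825 = 1.139 mm.
The rigid supports impose zero overall length change; the single axial force P common to all segments must satisfy P Σ Lᵢ/(AᵢEᵢ) = δ_free.
The series flexibility is Σ Lᵢ/(AᵢEᵢ) = 675/(725×116×10³) + 850/(1200×109×10³) + 825/(1650×200×10³) = 1.702×10⁻⁵ mm/N.
Hence P = δ_free / Σ(L/AE) = 1.139/1.702×10⁻⁵ = 66.88 kN (compressive).
σ_{steel} = P / A = 66880 / 1650 = 40.53 MPa.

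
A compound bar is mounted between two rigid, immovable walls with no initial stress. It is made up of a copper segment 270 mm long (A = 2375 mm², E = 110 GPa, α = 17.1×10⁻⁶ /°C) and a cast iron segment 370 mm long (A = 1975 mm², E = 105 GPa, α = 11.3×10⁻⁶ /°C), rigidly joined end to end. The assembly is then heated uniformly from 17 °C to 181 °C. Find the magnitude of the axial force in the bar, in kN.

P ≈ 512 kN (compressive)

With the walls removed the bar would change length by δ_free = Σ αᵢΔT Lᵢ = 17.1×10⁻⁶×164×270 + 11.3×10⁻⁶×164×370 = 1.443 mm.
The walls prevent any net length change, so an axial force P (same in every segment) develops. Compatibility: P · Σ Lᵢ/(AᵢEᵢ) = δ_free.
Σ Lᵢ/(AᵢEᵢ) = 270/(2375×110×10³) + 370/(1975×105×10³) = 2.818×10⁻⁶ mm/N.
So P = 1.443 / 2.818×10⁻⁶ = 512.1 kN, compressive.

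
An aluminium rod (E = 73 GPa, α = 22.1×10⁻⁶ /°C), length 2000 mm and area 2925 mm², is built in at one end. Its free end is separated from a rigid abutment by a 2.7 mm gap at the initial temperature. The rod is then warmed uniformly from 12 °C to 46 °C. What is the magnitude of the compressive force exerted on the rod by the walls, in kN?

Free thermal elongation = αΔT L = 22.1×10⁻⁶ × 34 × 2000 = 1.503 mm.
Since δ_free = 1.5 mm is less than the 2.7 mm gap, the rod never touches the wall. No axial force develops.

P ≈ 0 kN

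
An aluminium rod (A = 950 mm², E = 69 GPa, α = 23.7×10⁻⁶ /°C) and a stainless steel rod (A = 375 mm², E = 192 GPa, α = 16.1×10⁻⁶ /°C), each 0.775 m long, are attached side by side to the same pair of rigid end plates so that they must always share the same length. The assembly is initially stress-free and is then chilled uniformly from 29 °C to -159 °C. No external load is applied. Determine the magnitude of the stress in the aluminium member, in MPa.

σ ≈ 51.6 MPa (tensile)

Equilibrium of a rigid end plate with no external load gives equal and opposite internal forces ±P in the two members. Since α_{aluminium} > α_{stainless steel}, cooling drives the aluminium into tension and the stainless steel into compression.
Setting the final lengths equal and cancelling L: (α₁ − α₂)ΔT = P/(A₁E₁) + P/(A₂E₂).
|α₁ − α₂|·ΔT = 7.6×10⁻⁶ × 188 = 0.001429.
1/(A₁E₁) + 1/(A₂E₂) = 1/(950×69×10³) + 1/(375×192×10³) = 2.914×10⁻⁸ N⁻¹.
So P = 0.001429 / 2.914×10⁻⁸ = 49.02 kN.
σ_{aluminium} = P/A₁ = 49020/950 = 51.61 MPa, tensile.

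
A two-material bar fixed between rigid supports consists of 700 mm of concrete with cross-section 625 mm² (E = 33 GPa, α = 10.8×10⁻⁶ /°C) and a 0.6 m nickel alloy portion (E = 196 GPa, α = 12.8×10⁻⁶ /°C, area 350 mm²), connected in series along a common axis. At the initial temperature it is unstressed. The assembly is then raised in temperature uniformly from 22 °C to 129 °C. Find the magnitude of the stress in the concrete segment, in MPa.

σ ≈ 61.1 MPa (compressive)

If the supports were absent, the total length change would be Σ αᵢΔT Lᵢ = 10.8×10⁻⁶×107×700 + 12.8×10⁻⁶×107×600 = 1.631 mm.
The rigid supports impose zero overall length change; the single axial force P common to all segments must satisfy P Σ Lᵢ/(AᵢEᵢ) = δ_free.
The series flexibility is Σ Lᵢ/(AᵢEᵢ) = 700/(625×33×10³) + 600/(350×196×10³) = 4.269×10⁻⁵ mm/N.
P = 1.631 / 4.269×10⁻⁵ = 38200 N = 38.2 kN, compressive.
σ_{concrete} = P / A = 38200 / 625 = 61.12 MPa.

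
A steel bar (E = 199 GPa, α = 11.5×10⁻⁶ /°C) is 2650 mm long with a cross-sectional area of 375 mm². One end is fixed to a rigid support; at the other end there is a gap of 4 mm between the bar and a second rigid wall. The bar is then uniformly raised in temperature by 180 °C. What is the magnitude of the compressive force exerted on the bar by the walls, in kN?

P ≈ 41.8 kN

Free thermal elongation = αΔT L = 11.5×10⁻⁶ × 180 × 2650 = 5.485 mm.
The gap closes (δ_free > 4 mm) and the wall then resists a further 5.485 − 4 = 1.485 mm of expansion.
That suppressed elongation corresponds to σ = E·Δ/L = 199×10³ × 1.485/2650 = 111.6 MPa.
P = σA = 111.6 × 375 = 41.83 kN.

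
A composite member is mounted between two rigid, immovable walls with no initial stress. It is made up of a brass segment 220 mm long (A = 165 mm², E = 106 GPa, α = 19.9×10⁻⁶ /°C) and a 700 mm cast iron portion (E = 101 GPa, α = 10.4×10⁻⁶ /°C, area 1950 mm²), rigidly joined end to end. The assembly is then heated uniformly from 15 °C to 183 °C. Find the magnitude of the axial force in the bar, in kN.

With the walls removed the bar would change length by δ_free = Σ αᵢΔT Lᵢ = 19.9×10⁻⁶×168×220 + 10.4×10⁻⁶×168×700 = 1.959 mm.
The walls prevent any net length change, so an axial force P (same in every segment) develops. Compatibility: P · Σ Lᵢ/(AᵢEᵢ) = δ_free.
Σ Lᵢ/(AᵢEᵢ) = 220/(165×106×10³) + 700/(1950×101×10³) = 1.613×10⁻⁵ mm/N.
P = 1.959 / 1.613×10⁻⁵ = 121400 N = 121.4 kN, compressive.

P ≈ 121 kN (compressive)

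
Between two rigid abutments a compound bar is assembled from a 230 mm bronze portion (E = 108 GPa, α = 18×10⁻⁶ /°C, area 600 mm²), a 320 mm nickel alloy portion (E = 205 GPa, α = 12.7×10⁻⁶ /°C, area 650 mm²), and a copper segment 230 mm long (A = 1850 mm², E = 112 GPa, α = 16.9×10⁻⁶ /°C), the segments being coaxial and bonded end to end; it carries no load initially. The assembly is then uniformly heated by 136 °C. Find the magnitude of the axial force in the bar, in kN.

With the walls removed the bar would change length by δ_free = Σ αᵢΔT Lᵢ = 18×10⁻⁶×136×230 + 12.7×10⁻⁶×136×320 + 16.9×10⁻⁶×136×230 = 1.644 mm.
Since the ends are fixed, an axial force P builds up, equal in every segment, with P · Σ Lᵢ/(AᵢEᵢ) = δ_free.
The series flexibility is Σ Lᵢ/(AᵢEᵢ) = 230/(600×108×10³) + 320/(650×205×10³) + 230/(1850×112×10³) = 7.061×10⁻⁶ mm/N.
Hence P = δ_free / Σ(L/AE) = 1.644/7.061×10⁻⁶ = 232.9 kN (compressive).

P ≈ 233 kN (compressive)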